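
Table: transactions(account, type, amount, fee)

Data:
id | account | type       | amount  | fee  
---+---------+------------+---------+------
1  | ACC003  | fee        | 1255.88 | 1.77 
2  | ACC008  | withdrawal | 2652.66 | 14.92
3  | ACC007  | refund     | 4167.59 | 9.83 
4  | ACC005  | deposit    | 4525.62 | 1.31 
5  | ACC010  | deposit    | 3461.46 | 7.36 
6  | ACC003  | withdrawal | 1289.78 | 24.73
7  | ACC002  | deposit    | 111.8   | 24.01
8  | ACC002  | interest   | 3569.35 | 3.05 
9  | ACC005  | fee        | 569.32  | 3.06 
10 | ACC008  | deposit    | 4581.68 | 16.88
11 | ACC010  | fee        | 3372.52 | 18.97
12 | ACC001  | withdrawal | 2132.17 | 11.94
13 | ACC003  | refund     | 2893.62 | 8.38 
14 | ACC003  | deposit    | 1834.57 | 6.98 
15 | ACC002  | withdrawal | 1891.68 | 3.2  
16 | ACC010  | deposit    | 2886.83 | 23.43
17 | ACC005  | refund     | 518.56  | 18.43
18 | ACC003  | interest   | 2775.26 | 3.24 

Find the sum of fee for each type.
SELECT type, SUM(fee) as result
FROM transactions
GROUP BY type

Result:
  deposit: 79.97
  fee: 23.80
  interest: 6.29
  refund: 36.64
  withdrawal: 54.79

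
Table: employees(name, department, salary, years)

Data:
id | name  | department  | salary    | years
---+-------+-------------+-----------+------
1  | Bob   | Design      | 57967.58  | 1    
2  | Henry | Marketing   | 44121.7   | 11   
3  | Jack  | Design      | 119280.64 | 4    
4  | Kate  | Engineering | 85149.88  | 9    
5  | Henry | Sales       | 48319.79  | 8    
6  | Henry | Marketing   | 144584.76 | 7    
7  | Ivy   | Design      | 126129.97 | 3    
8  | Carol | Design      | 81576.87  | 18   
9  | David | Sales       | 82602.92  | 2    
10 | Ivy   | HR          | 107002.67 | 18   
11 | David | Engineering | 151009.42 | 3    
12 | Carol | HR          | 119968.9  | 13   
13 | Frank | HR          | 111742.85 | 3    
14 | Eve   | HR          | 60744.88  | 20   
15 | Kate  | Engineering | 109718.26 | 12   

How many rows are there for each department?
SELECT department, COUNT(*) as count
FROM employees
GROUP BY department

Result:
  Design: 4
  Engineering: 3
  HR: 4
  Marketing: 2
  Sales: 2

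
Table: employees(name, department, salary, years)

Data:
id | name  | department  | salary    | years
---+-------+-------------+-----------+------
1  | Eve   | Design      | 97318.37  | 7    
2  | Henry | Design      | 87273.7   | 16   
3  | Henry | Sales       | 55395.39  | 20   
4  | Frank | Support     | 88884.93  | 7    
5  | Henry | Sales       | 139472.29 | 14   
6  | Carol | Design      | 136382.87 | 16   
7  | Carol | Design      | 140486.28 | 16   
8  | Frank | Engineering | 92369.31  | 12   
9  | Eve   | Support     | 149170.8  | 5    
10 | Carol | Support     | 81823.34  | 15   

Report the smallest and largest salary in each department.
SELECT department, MIN(salary), MAX(salary)
FROM employees
GROUP BY department

Result:
  Design: min=87273.70, max=140486.28
  Engineering: min=92369.31, max=92369.31
  Sales: min=55395.39, max=139472.29
  Support: min=81823.34, max=149170.80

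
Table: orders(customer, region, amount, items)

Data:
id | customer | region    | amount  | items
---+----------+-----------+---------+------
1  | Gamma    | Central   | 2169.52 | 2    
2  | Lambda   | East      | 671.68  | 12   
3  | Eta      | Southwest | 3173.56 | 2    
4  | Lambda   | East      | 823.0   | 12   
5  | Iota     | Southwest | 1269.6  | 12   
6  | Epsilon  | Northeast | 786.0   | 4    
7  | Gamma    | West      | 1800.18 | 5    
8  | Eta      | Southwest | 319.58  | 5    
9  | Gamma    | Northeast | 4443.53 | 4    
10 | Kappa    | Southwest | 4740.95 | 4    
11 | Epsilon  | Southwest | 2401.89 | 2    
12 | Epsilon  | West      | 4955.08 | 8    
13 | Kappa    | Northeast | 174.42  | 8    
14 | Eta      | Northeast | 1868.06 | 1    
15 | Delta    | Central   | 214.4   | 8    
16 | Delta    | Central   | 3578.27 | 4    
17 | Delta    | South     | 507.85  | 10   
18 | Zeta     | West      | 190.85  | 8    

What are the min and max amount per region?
SELECT region, MIN(amount), MAX(amount)
FROM orders
GROUP BY region

Result:
  Central: min=214.40, max=3578.27
  East: min=671.68, max=823.00
  Northeast: min=174.42, max=4443.53
  South: min=507.85, max=507.85
  Southwest: min=319.58, max=4740.95
  West: min=190.85, max=4955.08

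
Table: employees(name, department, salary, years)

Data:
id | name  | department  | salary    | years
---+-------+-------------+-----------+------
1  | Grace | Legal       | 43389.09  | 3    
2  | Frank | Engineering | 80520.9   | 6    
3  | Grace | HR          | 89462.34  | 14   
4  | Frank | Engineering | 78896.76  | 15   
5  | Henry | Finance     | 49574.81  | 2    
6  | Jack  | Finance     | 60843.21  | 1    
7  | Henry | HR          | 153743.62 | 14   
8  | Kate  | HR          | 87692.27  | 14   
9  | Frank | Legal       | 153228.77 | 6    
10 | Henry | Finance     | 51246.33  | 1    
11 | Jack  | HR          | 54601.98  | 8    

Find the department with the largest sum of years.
SELECT department, SUM(years) as val
FROM employees
GROUP BY department
ORDER BY val DESC
LIMIT 1

Result: HR with sum(years) = 50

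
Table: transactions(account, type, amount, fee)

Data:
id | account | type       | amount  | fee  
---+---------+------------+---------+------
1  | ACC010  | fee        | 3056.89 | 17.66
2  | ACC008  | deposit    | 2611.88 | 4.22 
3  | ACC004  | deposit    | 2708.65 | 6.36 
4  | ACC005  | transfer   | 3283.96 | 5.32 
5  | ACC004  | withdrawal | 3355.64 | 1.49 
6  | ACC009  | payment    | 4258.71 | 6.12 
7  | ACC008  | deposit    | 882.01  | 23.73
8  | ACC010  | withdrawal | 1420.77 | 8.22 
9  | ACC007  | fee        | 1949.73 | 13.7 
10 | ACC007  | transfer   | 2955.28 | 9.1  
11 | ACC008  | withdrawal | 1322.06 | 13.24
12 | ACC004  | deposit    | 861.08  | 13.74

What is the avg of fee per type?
SELECT type, AVG(fee) as result
FROM transactions
GROUP BY type

Result:
  deposit: 12.01
  fee: 15.68
  payment: 6.12
  transfer: 7.21
  withdrawal: 7.65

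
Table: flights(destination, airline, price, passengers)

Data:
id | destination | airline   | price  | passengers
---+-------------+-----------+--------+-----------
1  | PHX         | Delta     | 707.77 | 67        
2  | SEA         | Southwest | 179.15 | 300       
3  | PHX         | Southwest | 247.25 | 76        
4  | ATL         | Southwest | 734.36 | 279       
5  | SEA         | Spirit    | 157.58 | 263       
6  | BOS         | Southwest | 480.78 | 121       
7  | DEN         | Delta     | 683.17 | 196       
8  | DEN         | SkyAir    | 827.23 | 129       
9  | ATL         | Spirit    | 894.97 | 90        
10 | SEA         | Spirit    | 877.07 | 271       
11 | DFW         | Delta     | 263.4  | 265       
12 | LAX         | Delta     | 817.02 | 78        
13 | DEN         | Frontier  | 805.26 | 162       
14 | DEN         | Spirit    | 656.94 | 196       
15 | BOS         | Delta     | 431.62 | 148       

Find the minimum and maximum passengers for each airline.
SELECT airline, MIN(passengers), MAX(passengers)
FROM flights
GROUP BY airline

Result:
  Delta: min=67, max=265
  Frontier: min=162, max=162
  SkyAir: min=129, max=129
  Southwest: min=76, max=300
  Spirit: min=90, max=271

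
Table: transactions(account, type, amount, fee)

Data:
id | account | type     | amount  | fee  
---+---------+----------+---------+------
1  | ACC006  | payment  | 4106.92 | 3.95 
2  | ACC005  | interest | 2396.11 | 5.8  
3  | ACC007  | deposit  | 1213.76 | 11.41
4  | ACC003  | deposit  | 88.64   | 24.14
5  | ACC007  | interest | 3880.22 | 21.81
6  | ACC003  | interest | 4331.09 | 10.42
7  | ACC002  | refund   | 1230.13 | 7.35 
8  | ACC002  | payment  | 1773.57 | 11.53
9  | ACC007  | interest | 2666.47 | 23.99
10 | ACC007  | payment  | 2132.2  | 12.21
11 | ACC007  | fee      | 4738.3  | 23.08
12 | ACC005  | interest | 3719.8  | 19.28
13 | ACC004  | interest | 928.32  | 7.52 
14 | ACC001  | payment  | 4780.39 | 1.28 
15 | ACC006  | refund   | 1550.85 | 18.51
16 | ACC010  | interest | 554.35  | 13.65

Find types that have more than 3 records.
SELECT type, COUNT(*) as cnt
FROM transactions
GROUP BY type
HAVING COUNT(*) > 3

Result:
  interest: 7
  payment: 4

Note: HAVING filters groups after aggregation, WHERE filters rows before.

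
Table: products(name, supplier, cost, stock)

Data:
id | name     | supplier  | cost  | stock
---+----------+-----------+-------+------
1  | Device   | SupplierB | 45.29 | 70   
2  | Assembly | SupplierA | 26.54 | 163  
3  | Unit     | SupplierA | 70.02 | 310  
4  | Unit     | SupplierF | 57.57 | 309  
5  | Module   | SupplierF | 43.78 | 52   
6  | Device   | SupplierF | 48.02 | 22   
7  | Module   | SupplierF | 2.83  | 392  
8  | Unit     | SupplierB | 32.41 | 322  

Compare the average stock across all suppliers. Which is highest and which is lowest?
SELECT supplier, AVG(stock)
FROM products
GROUP BY supplier
ORDER BY AVG(stock)

All groups:
  SupplierF: 193.75
  SupplierB: 196.00
  SupplierA: 236.50

Highest: SupplierA (236.50)
Lowest: SupplierF (193.75)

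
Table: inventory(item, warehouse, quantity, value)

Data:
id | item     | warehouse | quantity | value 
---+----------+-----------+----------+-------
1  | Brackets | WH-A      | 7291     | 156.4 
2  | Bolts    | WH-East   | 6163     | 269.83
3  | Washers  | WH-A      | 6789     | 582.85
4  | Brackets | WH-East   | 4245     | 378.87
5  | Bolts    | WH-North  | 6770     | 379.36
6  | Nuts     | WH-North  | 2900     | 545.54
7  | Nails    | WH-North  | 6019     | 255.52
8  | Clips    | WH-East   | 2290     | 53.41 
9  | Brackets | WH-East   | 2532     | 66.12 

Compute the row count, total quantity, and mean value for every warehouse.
SELECT warehouse,
       COUNT(*) as cnt,
       SUM(quantity) as total_quantity,
       AVG(value) as avg_value
FROM inventory
GROUP BY warehouse

Result:
  WH-A: 2 records, 14080 total quantity, 369.63 avg value
  WH-East: 4 records, 15230 total quantity, 192.06 avg value
  WH-North: 3 records, 15689 total quantity, 393.47 avg value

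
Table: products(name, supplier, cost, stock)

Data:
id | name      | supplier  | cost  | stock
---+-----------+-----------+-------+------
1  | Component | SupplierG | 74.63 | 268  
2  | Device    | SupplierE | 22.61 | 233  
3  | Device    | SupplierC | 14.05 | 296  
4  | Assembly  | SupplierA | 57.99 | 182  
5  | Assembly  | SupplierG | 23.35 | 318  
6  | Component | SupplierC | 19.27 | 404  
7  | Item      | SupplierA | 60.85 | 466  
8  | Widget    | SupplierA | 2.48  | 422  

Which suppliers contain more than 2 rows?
SELECT supplier, COUNT(*) as cnt
FROM products
GROUP BY supplier
HAVING COUNT(*) > 2

Result:
  SupplierA: 3

Note: HAVING filters groups after aggregation, WHERE filters rows before.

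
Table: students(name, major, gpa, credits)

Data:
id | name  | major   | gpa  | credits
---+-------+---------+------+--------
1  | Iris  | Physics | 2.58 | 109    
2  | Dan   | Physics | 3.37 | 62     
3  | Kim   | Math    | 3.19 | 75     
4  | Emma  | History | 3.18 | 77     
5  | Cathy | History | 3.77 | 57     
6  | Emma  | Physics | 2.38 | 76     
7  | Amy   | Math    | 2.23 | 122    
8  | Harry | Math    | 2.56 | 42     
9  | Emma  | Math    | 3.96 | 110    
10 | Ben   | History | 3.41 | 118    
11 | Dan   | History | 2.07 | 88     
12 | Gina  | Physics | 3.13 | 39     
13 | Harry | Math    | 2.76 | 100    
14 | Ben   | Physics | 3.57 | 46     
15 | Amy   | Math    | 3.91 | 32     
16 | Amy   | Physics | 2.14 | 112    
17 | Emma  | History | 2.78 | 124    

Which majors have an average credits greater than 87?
SELECT major, AVG(credits)
FROM students
GROUP BY major
HAVING AVG(credits) > 87

Result:
  History: avg=92.80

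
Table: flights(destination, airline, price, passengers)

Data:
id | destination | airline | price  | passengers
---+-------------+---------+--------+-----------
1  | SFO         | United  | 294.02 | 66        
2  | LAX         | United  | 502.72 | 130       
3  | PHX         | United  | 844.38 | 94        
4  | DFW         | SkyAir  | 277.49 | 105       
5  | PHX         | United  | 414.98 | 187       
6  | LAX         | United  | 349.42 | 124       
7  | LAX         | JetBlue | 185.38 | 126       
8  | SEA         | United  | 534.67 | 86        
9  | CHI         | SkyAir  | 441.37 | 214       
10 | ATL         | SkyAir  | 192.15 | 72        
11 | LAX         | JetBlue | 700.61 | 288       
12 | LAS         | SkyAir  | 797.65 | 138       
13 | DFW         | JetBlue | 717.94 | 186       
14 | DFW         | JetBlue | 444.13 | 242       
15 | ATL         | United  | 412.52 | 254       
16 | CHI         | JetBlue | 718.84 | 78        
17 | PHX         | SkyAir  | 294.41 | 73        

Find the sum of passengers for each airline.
SELECT airline, SUM(passengers) as result
FROM flights
GROUP BY airline

Result:
  JetBlue: 920
  SkyAir: 602
  United: 941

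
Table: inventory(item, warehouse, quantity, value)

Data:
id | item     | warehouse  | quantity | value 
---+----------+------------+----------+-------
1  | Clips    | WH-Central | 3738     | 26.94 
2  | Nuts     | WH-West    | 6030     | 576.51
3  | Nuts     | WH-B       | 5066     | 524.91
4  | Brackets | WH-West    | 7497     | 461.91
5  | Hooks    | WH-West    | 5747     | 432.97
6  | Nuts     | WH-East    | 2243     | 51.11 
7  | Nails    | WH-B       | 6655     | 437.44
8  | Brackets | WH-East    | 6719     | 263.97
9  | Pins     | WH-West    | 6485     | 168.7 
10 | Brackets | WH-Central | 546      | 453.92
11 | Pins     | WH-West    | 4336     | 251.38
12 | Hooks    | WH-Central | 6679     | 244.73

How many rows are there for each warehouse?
SELECT warehouse, COUNT(*) as count
FROM inventory
GROUP BY warehouse

Result:
  WH-B: 2
  WH-Central: 3
  WH-East: 2
  WH-West: 5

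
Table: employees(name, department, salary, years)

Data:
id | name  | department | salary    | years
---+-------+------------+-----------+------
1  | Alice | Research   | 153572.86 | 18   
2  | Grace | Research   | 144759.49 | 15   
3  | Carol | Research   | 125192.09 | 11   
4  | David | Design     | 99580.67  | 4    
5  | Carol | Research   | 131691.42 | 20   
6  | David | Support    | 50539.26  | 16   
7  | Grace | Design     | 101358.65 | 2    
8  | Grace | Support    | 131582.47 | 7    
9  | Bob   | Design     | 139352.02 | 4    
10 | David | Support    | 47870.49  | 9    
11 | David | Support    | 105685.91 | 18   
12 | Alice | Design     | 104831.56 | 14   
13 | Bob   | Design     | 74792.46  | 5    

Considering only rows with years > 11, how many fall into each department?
SELECT department, COUNT(*)
FROM employees
WHERE years > 11
GROUP BY department

Note: WHERE filters rows before grouping.

Result:
  Design: 1
  Research: 3
  Support: 2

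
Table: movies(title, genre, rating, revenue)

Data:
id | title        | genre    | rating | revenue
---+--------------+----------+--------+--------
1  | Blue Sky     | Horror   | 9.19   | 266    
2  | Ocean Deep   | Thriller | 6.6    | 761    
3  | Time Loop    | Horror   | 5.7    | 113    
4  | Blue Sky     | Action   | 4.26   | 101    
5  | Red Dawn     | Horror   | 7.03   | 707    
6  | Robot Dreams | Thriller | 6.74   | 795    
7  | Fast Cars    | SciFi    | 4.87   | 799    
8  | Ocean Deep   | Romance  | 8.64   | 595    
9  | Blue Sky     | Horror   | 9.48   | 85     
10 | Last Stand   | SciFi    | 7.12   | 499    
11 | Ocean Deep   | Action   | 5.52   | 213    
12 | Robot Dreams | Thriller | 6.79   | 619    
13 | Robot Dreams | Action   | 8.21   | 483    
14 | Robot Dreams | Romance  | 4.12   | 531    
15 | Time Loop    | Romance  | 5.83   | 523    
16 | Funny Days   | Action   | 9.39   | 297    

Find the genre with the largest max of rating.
SELECT genre, MAX(rating) as val
FROM movies
GROUP BY genre
ORDER BY val DESC
LIMIT 1

Result: Horror with max(rating) = 9.48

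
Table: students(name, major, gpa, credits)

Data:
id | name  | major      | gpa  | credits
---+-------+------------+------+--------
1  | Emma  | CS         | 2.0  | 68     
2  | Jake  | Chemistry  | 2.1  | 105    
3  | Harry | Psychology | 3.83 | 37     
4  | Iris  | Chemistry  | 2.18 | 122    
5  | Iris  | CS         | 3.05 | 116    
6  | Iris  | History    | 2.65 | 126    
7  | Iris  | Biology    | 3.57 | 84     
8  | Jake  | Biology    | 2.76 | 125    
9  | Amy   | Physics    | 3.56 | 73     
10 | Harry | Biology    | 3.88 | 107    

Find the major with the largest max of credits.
SELECT major, MAX(credits) as val
FROM students
GROUP BY major
ORDER BY val DESC
LIMIT 1

Result: History with max(credits) = 126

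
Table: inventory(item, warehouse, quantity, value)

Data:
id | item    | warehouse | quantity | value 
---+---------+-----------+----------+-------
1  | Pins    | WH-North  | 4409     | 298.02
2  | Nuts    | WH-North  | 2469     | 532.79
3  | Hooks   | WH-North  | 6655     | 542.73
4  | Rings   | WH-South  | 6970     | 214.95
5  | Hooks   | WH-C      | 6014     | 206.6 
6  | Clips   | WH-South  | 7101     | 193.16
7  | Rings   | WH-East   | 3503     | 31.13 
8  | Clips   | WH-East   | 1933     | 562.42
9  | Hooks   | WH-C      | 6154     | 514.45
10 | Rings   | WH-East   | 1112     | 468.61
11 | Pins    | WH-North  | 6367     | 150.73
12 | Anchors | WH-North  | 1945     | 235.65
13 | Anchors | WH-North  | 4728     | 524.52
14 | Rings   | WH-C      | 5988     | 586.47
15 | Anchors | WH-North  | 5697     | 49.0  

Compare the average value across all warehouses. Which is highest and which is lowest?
SELECT warehouse, AVG(value)
FROM inventory
GROUP BY warehouse
ORDER BY AVG(value)

All groups:
  WH-South: 204.06
  WH-North: 333.35
  WH-East: 354.05
  WH-C: 435.84

Highest: WH-C (435.84)
Lowest: WH-South (204.06)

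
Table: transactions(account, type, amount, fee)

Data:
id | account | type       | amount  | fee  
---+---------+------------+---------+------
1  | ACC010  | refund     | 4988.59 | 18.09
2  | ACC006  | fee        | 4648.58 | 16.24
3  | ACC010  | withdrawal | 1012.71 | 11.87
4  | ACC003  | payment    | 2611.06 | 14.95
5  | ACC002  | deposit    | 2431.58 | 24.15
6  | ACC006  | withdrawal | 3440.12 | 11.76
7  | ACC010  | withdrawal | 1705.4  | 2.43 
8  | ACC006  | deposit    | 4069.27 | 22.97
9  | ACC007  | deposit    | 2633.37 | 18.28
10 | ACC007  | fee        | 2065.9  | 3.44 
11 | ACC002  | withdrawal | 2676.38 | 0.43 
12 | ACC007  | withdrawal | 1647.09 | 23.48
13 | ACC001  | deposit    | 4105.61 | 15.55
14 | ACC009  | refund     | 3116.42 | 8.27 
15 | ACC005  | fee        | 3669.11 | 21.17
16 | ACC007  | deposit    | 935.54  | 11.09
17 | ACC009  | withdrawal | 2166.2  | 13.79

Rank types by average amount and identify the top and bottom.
SELECT type, AVG(amount)
FROM transactions
GROUP BY type
ORDER BY AVG(amount)

All groups:
  withdrawal: 2107.98
  payment: 2611.06
  deposit: 2835.07
  fee: 3461.20
  refund: 4052.51

Highest: refund (4052.51)
Lowest: withdrawal (2107.98)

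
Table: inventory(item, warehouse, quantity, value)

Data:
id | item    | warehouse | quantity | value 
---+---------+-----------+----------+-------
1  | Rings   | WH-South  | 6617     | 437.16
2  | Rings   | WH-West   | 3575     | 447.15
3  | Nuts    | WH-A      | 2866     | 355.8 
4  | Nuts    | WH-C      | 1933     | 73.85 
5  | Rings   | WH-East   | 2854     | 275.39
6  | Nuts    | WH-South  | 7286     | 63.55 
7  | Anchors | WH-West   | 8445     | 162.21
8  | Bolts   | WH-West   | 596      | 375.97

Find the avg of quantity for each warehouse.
SELECT warehouse, AVG(quantity) as result
FROM inventory
GROUP BY warehouse

Result:
  WH-A: 2866.00
  WH-C: 1933.00
  WH-East: 2854.00
  WH-South: 6951.50
  WH-West: 4205.33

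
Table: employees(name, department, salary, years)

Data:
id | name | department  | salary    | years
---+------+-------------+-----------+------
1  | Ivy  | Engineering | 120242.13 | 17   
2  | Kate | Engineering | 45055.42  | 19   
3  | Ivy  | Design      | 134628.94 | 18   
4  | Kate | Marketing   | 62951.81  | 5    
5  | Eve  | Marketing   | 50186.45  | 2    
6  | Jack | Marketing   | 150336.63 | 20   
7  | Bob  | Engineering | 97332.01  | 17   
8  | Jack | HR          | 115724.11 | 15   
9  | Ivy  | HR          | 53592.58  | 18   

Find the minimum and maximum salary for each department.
SELECT department, MIN(salary), MAX(salary)
FROM employees
GROUP BY department

Result:
  Design: min=134628.94, max=134628.94
  Engineering: min=45055.42, max=120242.13
  HR: min=53592.58, max=115724.11
  Marketing: min=50186.45, max=150336.63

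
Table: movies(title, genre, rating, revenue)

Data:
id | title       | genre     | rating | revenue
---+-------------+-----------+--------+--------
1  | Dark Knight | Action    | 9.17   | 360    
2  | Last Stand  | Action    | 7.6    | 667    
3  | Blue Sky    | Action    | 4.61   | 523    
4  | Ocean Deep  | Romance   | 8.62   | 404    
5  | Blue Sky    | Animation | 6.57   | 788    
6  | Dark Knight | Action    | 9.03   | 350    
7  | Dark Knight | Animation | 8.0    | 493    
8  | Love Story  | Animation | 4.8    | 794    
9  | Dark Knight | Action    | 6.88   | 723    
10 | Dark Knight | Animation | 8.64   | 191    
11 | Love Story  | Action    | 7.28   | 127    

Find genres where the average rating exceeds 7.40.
SELECT genre, AVG(rating)
FROM movies
GROUP BY genre
HAVING AVG(rating) > 7.40

Result:
  Action: avg=7.43
  Romance: avg=8.62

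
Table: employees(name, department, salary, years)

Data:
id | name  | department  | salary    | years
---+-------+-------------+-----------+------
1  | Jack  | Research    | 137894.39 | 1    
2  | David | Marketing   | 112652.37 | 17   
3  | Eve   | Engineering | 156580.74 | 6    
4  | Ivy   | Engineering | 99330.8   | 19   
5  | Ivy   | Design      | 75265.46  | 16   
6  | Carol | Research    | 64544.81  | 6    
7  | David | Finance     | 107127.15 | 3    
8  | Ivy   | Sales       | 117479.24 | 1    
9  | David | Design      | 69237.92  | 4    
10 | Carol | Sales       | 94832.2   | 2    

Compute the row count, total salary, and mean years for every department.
SELECT department,
       COUNT(*) as cnt,
       SUM(salary) as total_salary,
       AVG(years) as avg_years
FROM employees
GROUP BY department

Result:
  Design: 2 records, 144503.38 total salary, 10.00 avg years
  Engineering: 2 records, 255911.54 total salary, 12.50 avg years
  Finance: 1 records, 107127.15 total salary, 3.00 avg years
  Marketing: 1 records, 112652.37 total salary, 17.00 avg years
  Research: 2 records, 202439.20 total salary, 3.50 avg years
  Sales: 2 records, 212311.44 total salary, 1.50 avg years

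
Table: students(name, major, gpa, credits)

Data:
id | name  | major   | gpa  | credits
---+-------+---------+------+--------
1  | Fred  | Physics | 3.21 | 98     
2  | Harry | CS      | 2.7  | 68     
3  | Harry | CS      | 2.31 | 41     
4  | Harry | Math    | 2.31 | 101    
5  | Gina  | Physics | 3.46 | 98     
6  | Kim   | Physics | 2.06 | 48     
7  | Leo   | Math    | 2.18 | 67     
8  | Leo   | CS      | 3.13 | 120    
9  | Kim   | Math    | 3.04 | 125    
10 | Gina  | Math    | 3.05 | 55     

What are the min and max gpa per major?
SELECT major, MIN(gpa), MAX(gpa)
FROM students
GROUP BY major

Result:
  CS: min=2.31, max=3.13
  Math: min=2.18, max=3.05
  Physics: min=2.06, max=3.46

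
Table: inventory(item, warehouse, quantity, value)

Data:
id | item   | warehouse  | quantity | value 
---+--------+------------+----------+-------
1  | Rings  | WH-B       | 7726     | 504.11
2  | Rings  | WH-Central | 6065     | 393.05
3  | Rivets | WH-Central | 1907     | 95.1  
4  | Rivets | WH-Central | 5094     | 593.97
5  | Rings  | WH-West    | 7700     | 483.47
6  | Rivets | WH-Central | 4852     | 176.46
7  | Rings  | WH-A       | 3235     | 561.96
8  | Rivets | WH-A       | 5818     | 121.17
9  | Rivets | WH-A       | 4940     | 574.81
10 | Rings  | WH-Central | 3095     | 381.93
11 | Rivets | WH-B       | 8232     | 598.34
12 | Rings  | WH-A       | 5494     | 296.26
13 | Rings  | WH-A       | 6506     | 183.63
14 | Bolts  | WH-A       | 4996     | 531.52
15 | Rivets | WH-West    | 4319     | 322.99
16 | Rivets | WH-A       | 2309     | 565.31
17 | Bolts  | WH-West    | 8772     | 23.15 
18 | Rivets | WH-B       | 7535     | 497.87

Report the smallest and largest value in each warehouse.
SELECT warehouse, MIN(value), MAX(value)
FROM inventory
GROUP BY warehouse

Result:
  WH-A: min=121.17, max=574.81
  WH-B: min=497.87, max=598.34
  WH-Central: min=95.10, max=593.97
  WH-West: min=23.15, max=483.47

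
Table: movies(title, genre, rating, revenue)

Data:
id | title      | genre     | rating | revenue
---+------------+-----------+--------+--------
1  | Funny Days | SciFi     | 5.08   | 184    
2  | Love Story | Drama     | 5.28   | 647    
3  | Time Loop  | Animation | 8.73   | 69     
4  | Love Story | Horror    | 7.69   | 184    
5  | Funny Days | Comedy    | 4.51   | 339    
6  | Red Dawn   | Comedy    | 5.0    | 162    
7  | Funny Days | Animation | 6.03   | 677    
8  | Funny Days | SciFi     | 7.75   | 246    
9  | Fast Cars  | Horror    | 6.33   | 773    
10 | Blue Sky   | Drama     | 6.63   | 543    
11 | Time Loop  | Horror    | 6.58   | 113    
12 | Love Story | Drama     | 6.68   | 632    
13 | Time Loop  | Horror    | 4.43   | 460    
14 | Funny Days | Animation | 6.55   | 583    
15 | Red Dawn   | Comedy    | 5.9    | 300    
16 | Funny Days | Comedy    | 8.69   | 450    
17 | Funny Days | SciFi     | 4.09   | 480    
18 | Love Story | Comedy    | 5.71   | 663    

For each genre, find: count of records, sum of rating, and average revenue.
SELECT genre,
       COUNT(*) as cnt,
       SUM(rating) as total_rating,
       AVG(revenue) as avg_revenue
FROM movies
GROUP BY genre

Result:
  Animation: 3 records, 21.31 total rating, 443.00 avg revenue
  Comedy: 5 records, 29.81 total rating, 382.80 avg revenue
  Drama: 3 records, 18.59 total rating, 607.33 avg revenue
  Horror: 4 records, 25.03 total rating, 382.50 avg revenue
  SciFi: 3 records, 16.92 total rating, 303.33 avg revenue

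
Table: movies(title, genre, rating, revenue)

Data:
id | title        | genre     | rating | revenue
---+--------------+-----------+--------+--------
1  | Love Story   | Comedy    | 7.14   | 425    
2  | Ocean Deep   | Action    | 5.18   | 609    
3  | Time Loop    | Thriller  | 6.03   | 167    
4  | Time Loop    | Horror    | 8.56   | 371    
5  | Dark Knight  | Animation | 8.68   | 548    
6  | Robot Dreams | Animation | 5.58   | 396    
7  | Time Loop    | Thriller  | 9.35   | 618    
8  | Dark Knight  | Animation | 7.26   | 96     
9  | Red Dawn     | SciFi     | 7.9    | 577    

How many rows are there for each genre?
SELECT genre, COUNT(*) as count
FROM movies
GROUP BY genre

Result:
  Action: 1
  Animation: 3
  Comedy: 1
  Horror: 1
  SciFi: 1
  Thriller: 2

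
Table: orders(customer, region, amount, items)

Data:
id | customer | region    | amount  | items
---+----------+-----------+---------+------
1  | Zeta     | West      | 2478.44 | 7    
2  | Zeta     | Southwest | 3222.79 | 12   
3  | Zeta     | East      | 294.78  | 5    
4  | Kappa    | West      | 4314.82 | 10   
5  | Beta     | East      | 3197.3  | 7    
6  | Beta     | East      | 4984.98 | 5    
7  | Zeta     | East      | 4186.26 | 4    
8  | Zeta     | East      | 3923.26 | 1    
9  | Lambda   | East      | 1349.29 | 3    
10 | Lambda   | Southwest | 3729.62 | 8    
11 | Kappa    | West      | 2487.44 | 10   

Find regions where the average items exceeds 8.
SELECT region, AVG(items)
FROM orders
GROUP BY region
HAVING AVG(items) > 8

Result:
  Southwest: avg=10.00
  West: avg=9.00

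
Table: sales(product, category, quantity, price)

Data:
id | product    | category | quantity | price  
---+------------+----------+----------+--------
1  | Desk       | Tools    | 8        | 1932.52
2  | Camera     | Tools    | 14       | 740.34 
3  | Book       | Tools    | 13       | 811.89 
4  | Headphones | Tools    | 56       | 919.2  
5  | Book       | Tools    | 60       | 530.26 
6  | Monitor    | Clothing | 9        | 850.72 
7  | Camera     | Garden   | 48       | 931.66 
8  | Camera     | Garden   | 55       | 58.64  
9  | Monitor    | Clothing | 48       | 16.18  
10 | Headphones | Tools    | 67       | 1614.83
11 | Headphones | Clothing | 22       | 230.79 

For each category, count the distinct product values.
SELECT category, COUNT(DISTINCT product)
FROM sales
GROUP BY category

Result:
  Clothing: 2 distinct
  Garden: 1 distinct
  Tools: 4 distinct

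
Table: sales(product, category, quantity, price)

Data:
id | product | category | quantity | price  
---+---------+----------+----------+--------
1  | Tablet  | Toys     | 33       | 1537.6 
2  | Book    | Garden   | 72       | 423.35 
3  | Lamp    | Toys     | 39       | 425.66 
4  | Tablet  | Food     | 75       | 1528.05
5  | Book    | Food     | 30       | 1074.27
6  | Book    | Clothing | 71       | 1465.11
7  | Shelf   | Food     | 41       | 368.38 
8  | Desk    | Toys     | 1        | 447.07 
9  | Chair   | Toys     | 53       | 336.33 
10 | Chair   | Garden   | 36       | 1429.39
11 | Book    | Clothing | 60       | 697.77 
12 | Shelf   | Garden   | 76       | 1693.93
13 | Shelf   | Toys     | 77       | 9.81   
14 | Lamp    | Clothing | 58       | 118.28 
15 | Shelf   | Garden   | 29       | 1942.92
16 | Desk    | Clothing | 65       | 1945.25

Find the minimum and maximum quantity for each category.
SELECT category, MIN(quantity), MAX(quantity)
FROM sales
GROUP BY category

Result:
  Clothing: min=58, max=71
  Food: min=30, max=75
  Garden: min=29, max=76
  Toys: min=1, max=77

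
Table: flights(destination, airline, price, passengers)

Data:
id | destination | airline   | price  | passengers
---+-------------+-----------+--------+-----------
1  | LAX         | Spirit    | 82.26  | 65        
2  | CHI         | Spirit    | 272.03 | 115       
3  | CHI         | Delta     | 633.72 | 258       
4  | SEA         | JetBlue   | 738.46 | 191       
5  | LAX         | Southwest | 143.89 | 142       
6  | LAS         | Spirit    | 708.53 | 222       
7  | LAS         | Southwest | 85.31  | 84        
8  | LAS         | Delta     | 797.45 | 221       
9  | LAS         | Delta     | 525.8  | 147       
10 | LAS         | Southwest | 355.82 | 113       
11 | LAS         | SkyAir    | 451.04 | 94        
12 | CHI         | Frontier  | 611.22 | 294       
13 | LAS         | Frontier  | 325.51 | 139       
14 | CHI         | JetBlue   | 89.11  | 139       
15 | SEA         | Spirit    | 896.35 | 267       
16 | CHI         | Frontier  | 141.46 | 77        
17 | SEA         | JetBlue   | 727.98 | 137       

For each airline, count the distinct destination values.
SELECT airline, COUNT(DISTINCT destination)
FROM flights
GROUP BY airline

Result:
  Delta: 2 distinct
  Frontier: 2 distinct
  JetBlue: 2 distinct
  SkyAir: 1 distinct
  Southwest: 2 distinct
  Spirit: 4 distinct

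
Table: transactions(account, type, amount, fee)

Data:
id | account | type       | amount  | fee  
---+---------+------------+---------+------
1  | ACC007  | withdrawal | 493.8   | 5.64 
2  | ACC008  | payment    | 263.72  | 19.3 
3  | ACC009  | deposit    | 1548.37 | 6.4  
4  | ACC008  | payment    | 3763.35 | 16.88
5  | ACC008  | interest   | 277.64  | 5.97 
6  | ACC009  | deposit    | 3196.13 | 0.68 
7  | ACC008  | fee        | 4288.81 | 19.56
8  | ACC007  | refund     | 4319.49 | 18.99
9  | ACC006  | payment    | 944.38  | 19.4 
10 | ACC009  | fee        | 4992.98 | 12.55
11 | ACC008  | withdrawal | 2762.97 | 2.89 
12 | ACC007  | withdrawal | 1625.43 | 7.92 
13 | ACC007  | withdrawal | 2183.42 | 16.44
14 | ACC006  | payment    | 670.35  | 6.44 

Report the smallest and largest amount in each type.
SELECT type, MIN(amount), MAX(amount)
FROM transactions
GROUP BY type

Result:
  deposit: min=1548.37, max=3196.13
  fee: min=4288.81, max=4992.98
  interest: min=277.64, max=277.64
  payment: min=263.72, max=3763.35
  refund: min=4319.49, max=4319.49
  withdrawal: min=493.80, max=2762.97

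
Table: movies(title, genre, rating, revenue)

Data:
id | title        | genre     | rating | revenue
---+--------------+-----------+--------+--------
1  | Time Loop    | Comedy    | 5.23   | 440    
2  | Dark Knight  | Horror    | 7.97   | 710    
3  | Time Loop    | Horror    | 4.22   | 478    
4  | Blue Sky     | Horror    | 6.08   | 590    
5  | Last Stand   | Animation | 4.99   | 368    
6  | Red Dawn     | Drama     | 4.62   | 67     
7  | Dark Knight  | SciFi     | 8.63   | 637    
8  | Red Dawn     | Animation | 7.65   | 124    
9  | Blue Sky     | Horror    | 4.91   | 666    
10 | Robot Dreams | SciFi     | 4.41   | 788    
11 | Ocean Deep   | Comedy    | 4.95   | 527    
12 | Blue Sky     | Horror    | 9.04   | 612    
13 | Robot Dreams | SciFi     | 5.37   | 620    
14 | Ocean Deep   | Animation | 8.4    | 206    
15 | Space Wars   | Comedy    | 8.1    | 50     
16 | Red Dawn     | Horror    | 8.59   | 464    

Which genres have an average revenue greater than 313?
SELECT genre, AVG(revenue)
FROM movies
GROUP BY genre
HAVING AVG(revenue) > 313

Result:
  Comedy: avg=339.00
  Horror: avg=586.67
  SciFi: avg=681.67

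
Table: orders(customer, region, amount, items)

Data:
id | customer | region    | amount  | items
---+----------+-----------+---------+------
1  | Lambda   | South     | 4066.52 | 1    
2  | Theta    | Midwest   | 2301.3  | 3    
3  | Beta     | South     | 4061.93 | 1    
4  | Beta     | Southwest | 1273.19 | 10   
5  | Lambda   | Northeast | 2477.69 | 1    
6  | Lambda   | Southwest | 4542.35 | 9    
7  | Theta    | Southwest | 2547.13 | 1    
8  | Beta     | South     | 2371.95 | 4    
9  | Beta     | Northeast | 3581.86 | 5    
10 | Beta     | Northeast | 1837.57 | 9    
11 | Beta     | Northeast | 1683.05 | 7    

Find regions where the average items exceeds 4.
SELECT region, AVG(items)
FROM orders
GROUP BY region
HAVING AVG(items) > 4

Result:
  Northeast: avg=5.50
  Southwest: avg=6.67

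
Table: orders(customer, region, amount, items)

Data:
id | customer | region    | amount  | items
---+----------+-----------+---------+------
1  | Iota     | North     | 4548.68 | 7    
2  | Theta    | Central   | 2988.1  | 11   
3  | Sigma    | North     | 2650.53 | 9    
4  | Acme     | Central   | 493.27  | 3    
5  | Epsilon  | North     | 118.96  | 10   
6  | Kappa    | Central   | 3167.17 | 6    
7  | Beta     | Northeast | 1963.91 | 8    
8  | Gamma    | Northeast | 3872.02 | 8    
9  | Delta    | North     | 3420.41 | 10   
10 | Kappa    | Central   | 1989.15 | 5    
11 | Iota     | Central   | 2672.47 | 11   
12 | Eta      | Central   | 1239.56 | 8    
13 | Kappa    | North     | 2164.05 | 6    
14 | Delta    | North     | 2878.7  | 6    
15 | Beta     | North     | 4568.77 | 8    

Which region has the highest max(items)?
SELECT region, MAX(items) as val
FROM orders
GROUP BY region
ORDER BY val DESC
LIMIT 1

Result: Central with max(items) = 11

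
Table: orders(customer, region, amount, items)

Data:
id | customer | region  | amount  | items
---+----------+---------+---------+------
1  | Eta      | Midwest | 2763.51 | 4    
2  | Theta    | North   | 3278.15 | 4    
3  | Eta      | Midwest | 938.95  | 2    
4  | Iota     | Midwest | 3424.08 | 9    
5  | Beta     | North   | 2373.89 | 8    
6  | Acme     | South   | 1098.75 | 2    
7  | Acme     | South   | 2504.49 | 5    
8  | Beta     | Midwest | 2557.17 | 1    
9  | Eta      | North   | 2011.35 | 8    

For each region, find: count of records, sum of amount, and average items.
SELECT region,
       COUNT(*) as cnt,
       SUM(amount) as total_amount,
       AVG(items) as avg_items
FROM orders
GROUP BY region

Result:
  Midwest: 4 records, 9683.71 total amount, 4.00 avg items
  North: 3 records, 7663.39 total amount, 6.67 avg items
  South: 2 records, 3603.24 total amount, 3.50 avg items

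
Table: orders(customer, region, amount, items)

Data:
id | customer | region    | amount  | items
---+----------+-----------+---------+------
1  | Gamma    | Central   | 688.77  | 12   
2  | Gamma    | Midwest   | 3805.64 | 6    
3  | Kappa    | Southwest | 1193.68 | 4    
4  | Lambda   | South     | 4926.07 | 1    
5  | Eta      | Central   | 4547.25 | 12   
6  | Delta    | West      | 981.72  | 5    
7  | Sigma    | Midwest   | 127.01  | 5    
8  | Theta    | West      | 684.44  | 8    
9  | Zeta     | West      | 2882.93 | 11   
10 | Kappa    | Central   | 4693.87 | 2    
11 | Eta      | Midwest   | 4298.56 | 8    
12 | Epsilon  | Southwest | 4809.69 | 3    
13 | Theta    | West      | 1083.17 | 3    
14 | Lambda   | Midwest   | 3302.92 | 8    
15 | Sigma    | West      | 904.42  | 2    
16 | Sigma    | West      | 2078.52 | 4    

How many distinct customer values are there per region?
SELECT region, COUNT(DISTINCT customer)
FROM orders
GROUP BY region

Result:
  Central: 3 distinct
  Midwest: 4 distinct
  South: 1 distinct
  Southwest: 2 distinct
  West: 4 distinct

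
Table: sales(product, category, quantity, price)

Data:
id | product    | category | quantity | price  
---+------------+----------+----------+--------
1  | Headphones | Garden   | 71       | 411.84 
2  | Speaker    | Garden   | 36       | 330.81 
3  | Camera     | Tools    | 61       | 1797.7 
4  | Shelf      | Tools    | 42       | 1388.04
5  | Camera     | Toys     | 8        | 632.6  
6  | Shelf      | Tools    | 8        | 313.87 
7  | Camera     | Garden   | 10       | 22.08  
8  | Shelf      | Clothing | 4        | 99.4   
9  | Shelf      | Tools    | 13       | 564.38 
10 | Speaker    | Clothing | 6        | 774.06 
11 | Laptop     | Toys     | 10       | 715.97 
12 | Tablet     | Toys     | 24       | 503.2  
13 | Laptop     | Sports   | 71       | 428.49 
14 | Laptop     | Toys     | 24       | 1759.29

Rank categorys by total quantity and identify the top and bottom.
SELECT category, SUM(quantity)
FROM sales
GROUP BY category
ORDER BY SUM(quantity)

All groups:
  Clothing: 10
  Toys: 66
  Sports: 71
  Garden: 117
  Tools: 124

Highest: Tools (124)
Lowest: Clothing (10)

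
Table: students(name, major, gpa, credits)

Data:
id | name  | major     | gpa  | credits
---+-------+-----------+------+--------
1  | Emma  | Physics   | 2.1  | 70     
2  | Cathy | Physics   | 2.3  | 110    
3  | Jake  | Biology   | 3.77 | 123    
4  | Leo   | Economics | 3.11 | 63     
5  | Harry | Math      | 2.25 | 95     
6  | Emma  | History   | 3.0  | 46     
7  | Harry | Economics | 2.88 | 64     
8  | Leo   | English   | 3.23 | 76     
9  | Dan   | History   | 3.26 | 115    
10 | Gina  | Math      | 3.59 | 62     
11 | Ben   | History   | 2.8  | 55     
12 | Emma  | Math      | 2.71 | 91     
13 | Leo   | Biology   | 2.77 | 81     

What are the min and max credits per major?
SELECT major, MIN(credits), MAX(credits)
FROM students
GROUP BY major

Result:
  Biology: min=81, max=123
  Economics: min=63, max=64
  English: min=76, max=76
  History: min=46, max=115
  Math: min=62, max=95
  Physics: min=70, max=110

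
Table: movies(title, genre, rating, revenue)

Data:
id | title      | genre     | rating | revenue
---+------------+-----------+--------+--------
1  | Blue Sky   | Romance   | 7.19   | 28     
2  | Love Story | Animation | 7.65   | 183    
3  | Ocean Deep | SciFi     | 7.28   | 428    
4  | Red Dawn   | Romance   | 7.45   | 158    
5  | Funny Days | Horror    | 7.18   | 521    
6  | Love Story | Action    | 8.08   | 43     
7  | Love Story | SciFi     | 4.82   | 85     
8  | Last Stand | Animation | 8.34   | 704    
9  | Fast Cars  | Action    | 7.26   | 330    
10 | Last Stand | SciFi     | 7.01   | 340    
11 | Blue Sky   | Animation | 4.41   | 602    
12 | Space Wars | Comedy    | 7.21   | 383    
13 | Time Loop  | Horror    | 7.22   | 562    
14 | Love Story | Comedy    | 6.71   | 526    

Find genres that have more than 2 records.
SELECT genre, COUNT(*) as cnt
FROM movies
GROUP BY genre
HAVING COUNT(*) > 2

Result:
  Animation: 3
  SciFi: 3

Note: HAVING filters groups after aggregation, WHERE filters rows before.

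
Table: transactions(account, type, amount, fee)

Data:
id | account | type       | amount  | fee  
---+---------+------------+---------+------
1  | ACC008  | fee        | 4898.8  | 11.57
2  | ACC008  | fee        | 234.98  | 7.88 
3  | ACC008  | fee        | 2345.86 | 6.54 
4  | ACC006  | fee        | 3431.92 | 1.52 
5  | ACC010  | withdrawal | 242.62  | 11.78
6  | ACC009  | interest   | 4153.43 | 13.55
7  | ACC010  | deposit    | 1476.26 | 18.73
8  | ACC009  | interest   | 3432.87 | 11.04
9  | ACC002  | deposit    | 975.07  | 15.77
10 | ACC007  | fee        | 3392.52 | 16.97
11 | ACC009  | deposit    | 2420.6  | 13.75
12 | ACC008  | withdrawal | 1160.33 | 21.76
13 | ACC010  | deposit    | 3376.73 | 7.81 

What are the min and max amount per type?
SELECT type, MIN(amount), MAX(amount)
FROM transactions
GROUP BY type

Result:
  deposit: min=975.07, max=3376.73
  fee: min=234.98, max=4898.80
  interest: min=3432.87, max=4153.43
  withdrawal: min=242.62, max=1160.33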